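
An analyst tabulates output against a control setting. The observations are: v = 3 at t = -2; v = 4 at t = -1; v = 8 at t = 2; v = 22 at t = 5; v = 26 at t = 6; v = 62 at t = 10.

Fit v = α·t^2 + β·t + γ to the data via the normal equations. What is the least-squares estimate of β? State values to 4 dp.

Compute the Gram sums: Σt^2·t^2 = 11954, Σt^2·t = 1340, Σt^2 = 170, Σt·t = 170, Σt = 20, Σ1 = 6.
Moment sums: Σt^2·v = 7734, Σt·v = 892, Σv = 125.
So XᵀX·[α, β, γ]ᵀ = Xᵀv: [[11954, 1340, 170]; [1340, 170, 20]; [170, 20, 6]]·[α, β, γ]ᵀ = [7734, 892, 125]ᵀ.
Row-reducing yields α = 19685/41844, β = 56453/52305, γ = 54489/13948.

β = 1.0793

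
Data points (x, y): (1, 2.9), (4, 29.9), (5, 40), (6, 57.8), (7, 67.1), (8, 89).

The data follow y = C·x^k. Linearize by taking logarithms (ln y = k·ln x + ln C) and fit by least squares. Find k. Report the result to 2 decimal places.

With ln yᵢ as the transformed response and ln xᵢ as the regressor:
XᵀX = [[15.8331, 8.8128]; [8.8128, 6]], rhs = [35.4353, 20.9033]ᵀ  (here Σln x = 8.8128, Σ(ln x)² = 15.8331, Σln y = 20.9033, Σln x·ln y = 35.4353).
Solving (det = 17.3327): k = 1.63822, ln C = 1.07765.

k = 1.64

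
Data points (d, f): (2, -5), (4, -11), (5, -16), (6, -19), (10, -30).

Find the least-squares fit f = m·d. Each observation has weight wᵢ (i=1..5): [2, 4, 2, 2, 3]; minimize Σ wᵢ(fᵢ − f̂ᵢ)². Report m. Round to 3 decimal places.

m = -3.004

From the data, Σwᵢ·d·d = 494.
Moment sums: Σwᵢ·d·f = -1484.
Hence m = -1484 / 494 ≈ -3.00405.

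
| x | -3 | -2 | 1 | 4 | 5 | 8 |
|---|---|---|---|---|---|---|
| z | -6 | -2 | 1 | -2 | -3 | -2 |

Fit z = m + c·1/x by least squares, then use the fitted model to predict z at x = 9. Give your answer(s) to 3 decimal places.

The normal equations are: 6·m + (89/120)·c = -14;  (89/120)·m + (21301/14400)·c = 53/20.
(Σ1 = 6, Σ1/x = 89/120, Σ1/x·1/x = 21301/14400, Σz = -14, Σ1/x·z = 53/20.)
Eliminating c: (21301/14400)·(row 1) − (89/120)·(row 2) gives (23977/2880)·m = (21301/14400)·(-14) − (89/120)·(53/20) = -81629/3600, so m = -326516/119885.
Then c = ((53/20) − (89/120)·(-326516/119885))/(21301/14400) = 75696/23977.
At x = 9: ẑ = (-326516/119885)·(1) + (75696/23977)·(1/9) = -853388/359655.

ẑ = -2.373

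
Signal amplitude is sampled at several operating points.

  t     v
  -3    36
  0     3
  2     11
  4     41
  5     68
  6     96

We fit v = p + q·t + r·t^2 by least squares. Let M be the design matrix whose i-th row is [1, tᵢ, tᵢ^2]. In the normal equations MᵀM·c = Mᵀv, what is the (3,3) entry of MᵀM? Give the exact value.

Row 3 ↔ basis t^2, column 3 ↔ basis t^2, so (MᵀM)_{3,3} = Σᵢ (t^2)·(t^2) = (9)·(9) + (0)·(0) + (4)·(4) + (16)·(16) + (25)·(25) + (36)·(36) = 2274.

2274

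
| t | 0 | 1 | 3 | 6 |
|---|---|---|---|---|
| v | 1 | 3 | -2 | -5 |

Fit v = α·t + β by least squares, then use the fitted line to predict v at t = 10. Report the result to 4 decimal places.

v̂ = -9.8571

Normal-equation sums: Σt·t = 46, Σt = 10, Σ1 = 4.
For Aᵀv: Σt·v = -33, Σv = -3.
Eliminating β: 4·(row 1) − 10·(row 2) gives 84·α = 4·(-33) − 10·(-3) = -102, so α = -17/14.
Then β = ((-3) − 10·(-17/14))/4 = 16/7.
At t = 10: v̂ = (-17/14)·(10) + (16/7)·(1) = -69/7.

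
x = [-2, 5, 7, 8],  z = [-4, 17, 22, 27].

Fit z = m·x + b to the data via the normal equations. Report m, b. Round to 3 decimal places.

Forming AᵀA = [[142, 18]; [18, 4]] and Aᵀz = [463, 62]ᵀ gives AᵀA·[m, b]ᵀ = Aᵀz.
det = 142·4 − 18² = 244.
m = (463·4 − 18·62)/244 = 184/61; b = (142·62 − 18·463)/244 = 235/122.

m = 3.016, b = 1.926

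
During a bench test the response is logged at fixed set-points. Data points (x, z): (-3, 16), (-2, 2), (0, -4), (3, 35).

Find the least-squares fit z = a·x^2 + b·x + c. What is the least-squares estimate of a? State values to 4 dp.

a = 3.2955

Setting ∂/∂a … = 0 gives: 178·a + (-8)·b + 22·c = 467;  (-8)·a + 22·b + (-2)·c = 53;  22·a + (-2)·b + 4·c = 49.
Row-reducing yields a = 145/44, b = 425/132, c = -563/132.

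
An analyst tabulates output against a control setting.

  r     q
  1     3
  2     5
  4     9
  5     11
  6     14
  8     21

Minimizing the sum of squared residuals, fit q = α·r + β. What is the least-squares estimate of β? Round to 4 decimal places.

AᵀA·[α, β]ᵀ = Aᵀq reads: 146·α + 26·β = 356;  26·α + 6·β = 63.
(Σr·r = 146, Σr = 26, Σ1 = 6, Σr·q = 356, Σq = 63.)
Determinant 146·6 − 26² = 200.
α = (356·6 − 26·63)/200 = 249/100; β = (146·63 − 26·356)/200 = -29/100.

β = -0.2900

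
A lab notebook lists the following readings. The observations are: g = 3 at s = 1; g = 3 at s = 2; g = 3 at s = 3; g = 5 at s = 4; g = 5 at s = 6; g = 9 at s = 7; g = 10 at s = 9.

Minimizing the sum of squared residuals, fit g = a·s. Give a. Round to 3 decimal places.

Compute the Gram sums: Σs·s = 196.
For Mᵀg: Σs·g = 221.
Normal equations: [[196]]·[a]ᵀ = [221]ᵀ.
Hence a = 221 / 196 ≈ 1.12755.

a = 1.128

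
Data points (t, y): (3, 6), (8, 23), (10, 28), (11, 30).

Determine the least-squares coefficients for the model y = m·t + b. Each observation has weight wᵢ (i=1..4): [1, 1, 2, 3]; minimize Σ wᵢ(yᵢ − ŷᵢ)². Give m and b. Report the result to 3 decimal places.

The normal system XᵀWX·[m, b]ᵀ = XᵀWy is [[636, 64]; [64, 7]]·[m, b]ᵀ = [1752, 175]ᵀ.
Δ = 636·7 − 64² = 356.
m = (1752·7 − 64·175)/356 = 266/89; b = (636·175 − 64·1752)/356 = -207/89.

m = 2.989, b = -2.326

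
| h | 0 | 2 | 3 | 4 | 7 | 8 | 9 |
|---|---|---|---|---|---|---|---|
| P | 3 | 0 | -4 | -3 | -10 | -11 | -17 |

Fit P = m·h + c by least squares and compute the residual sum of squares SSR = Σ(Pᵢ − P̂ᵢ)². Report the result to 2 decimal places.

The normal equations are: 223·m + 33·c = -335;  33·m + 7·c = -42.
Determinant 223·7 − 33² = 472.
m = ((-335)·7 − 33·(-42))/472 = -959/472; c = (223·(-42) − 33·(-335))/472 = 1689/472.
Residuals: -273/472, 229/472, -175/118, 731/472, 38/59, 791/472, -541/236; SSR = 6441/472.

SSR = 13.65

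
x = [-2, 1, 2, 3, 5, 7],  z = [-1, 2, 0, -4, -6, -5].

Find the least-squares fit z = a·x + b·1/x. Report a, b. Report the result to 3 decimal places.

Setting ∂/∂a … = 0 gives: 92·a + 6·b = -73;  6·a + (36857/22050)·b = -157/210.
Eliminating b: (36857/22050)·(row 1) − 6·(row 2) gives (1298522/11025)·a = (36857/22050)·(-73) − 6·(-157/210) = -2591651/22050, so a = -2591651/2597044.
Then b = ((-157/210) − 6·(-2591651/2597044))/(36857/22050) = 2035320/649261.

a = -0.998, b = 3.135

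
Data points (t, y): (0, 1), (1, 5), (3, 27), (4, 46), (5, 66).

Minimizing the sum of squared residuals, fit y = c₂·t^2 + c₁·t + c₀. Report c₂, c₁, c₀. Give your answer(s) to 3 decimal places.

c₂ = 2.120, c₁ = 2.562, c₀ = 0.714

Setting ∂/∂c₂ … = 0 gives: 963·c₂ + 217·c₁ + 51·c₀ = 2634;  217·c₂ + 51·c₁ + 13·c₀ = 600;  51·c₂ + 13·c₁ + 5·c₀ = 145.
(Σt^2·t^2 = 963, Σt^2·t = 217, Σt^2 = 51, Σt·t = 51, Σt = 13, Σ1 = 5, Σt^2·y = 2634, Σt·y = 600, Σy = 145.)
Inverting the 3×3 Gram matrix, [c₂, c₁, c₀]ᵀ = [653/308, 789/308, 5/7]ᵀ.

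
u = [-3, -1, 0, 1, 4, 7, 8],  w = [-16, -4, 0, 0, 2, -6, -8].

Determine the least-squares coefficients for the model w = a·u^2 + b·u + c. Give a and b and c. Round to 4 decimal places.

Forming AᵀA = [[6836, 892, 140]; [892, 140, 16]; [140, 16, 7]] and Aᵀw = [-922, -46, -32]ᵀ gives AᵀA·[a, b, c]ᵀ = Aᵀw.
Inverting the 3×3 Gram matrix, [a, b, c]ᵀ = [-19553/39486, 59249/19743, -10050/6581]ᵀ.

a = -0.4952, b = 3.0010, c = -1.5271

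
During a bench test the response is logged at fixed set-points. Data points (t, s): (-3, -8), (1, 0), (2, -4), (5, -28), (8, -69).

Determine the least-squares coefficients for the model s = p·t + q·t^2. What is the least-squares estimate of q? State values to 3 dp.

q = -1.039

Setting ∂/∂p … = 0 gives: 103·p + 619·q = -676;  619·p + 4819·q = -5204.
(Σt·t = 103, Σt·t^2 = 619, Σt^2·t^2 = 4819, Σt·s = -676, Σt^2·s = -5204.)
Eliminating q: 4819·(row 1) − 619·(row 2) gives 113196·p = 4819·(-676) − 619·(-5204) = -36368, so p = -9092/28299.
Then q = ((-5204) − 619·(-9092/28299))/4819 = -29392/28299.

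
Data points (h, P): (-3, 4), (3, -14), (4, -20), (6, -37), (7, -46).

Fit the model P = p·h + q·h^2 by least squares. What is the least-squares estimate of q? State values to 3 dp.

q = -0.523

Sums needed: Σh·h = 119, Σh·h^2 = 623, Σh^2·h^2 = 4115.
Right-hand side: Σh·P = -678, Σh^2·P = -3996.
MᵀM·[p, q]ᵀ = MᵀP becomes [[119, 623]; [623, 4115]]·[p, q]ᵀ = [-678, -3996]ᵀ.
Eliminating q: 4115·(row 1) − 623·(row 2) gives 101556·p = 4115·(-678) − 623·(-3996) = -300462, so p = -50077/16926.
Then q = ((-3996) − 623·(-50077/16926))/4115 = -1265/2418.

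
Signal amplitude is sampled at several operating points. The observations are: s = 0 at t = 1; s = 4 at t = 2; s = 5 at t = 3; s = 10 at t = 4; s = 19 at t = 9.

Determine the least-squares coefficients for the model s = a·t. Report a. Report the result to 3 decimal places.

a = 2.108

MᵀM·[a]ᵀ = Mᵀs reads: 111·a = 234.
(Σt·t = 111, Σt·s = 234.)
a = 234/111 = 2.10811.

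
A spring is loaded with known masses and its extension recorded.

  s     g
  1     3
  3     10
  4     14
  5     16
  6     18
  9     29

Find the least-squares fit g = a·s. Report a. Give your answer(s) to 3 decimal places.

a = 3.202

Normal-equation sums: Σs·s = 168.
Right-hand side: Σs·g = 538.
So MᵀM·[a]ᵀ = Mᵀg: [[168]]·[a]ᵀ = [538]ᵀ.
Hence a = 538 / 168 ≈ 3.20238.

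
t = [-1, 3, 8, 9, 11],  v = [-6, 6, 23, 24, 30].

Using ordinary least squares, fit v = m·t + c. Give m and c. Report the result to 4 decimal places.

Entries of XᵀX: Σt·t = 276, Σt = 30, Σ1 = 5.
For Xᵀv: Σt·v = 754, Σv = 77.
Normal equations: [[276, 30]; [30, 5]]·[m, c]ᵀ = [754, 77]ᵀ.
Eliminating c: 5·(row 1) − 30·(row 2) gives 480·m = 5·754 − 30·77 = 1460, so m = 73/24.
Then c = (77 − 30·(73/24))/5 = -57/20.

m = 3.0417, c = -2.8500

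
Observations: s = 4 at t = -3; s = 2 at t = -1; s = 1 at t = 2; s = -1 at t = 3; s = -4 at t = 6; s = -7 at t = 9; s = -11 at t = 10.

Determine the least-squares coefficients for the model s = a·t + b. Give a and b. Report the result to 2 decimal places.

a = -1.06, b = 1.67

Setting ∂/∂a … = 0 gives: 240·a + 26·b = -212;  26·a + 7·b = -16.
Eliminating b: 7·(row 1) − 26·(row 2) gives 1004·a = 7·(-212) − 26·(-16) = -1068, so a = -267/251.
Then b = ((-16) − 26·(-267/251))/7 = 418/251.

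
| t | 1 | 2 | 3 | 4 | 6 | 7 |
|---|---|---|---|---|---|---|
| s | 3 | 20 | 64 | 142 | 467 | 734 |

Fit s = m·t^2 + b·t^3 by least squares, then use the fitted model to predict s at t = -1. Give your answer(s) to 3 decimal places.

Setting ∂/∂m … = 0 gives: 4051·m + 25883·b = 55709;  25883·m + 169195·b = 363613.
Eliminating b: 169195·(row 1) − 25883·(row 2) gives 15479256·m = 169195·55709 − 25883·363613 = 14288976, so m = 45798/49613.
Then b = (363613 − 25883·(45798/49613))/169195 = 1295009/644969.
At t = -1: ŝ = (45798/49613)·(1) + (1295009/644969)·(-1) = -699635/644969.

ŝ = -1.085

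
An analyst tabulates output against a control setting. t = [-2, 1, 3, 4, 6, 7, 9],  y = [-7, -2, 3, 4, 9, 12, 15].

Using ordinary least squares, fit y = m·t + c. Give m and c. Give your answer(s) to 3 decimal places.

m = 2.071, c = -3.429

Setting ∂/∂m … = 0 gives: 196·m + 28·c = 310;  28·m + 7·c = 34.
det = 196·7 − 28² = 588.
m = (310·7 − 28·34)/588 = 29/14; c = (196·34 − 28·310)/588 = -24/7.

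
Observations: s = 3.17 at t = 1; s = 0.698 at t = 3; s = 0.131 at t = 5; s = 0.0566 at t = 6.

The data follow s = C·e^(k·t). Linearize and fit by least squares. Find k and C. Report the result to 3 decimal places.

Linearized form: ln s = k·t + ln C. From the 4 transformed points,
Σt = 15.0000, Σ(t)² = 71.0000, Σln s = -4.1101, Σt·ln s = -27.3181.
Equations: 71.0000·k + 15.0000·ln C = -27.3181;  15.0000·k + 4·ln C = -4.1101.
Slope k = (n·Σt·ln s − Σt·Σln s)/(n·Σ(t)² − (Σt)²) = (4·-27.3181 − 15.0000·-4.1101)/59.0000 = -0.80713; ln C = (Σln s − k·Σt)/n = 1.99923, so C = exp(1.99923) = 7.38335.

k = -0.807, C = 7.383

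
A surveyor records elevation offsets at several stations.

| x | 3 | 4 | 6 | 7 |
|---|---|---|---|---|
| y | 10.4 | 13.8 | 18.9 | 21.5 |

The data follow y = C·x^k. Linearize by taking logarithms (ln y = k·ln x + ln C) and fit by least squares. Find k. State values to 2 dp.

With ln yᵢ as the transformed response and ln xᵢ as the regressor:
Σln x = 6.2226, Σ(ln x)² = 10.1257, Σln y = 10.9737, Σln x·ln y = 17.4477.
Equations: 10.1257·k + 6.2226·ln C = 17.4477;  6.2226·k + 4·ln C = 10.9737.
Slope k = (n·Σln x·ln y − Σln x·Σln y)/(n·Σ(ln x)² − (Σln x)²) = (4·17.4477 − 6.2226·10.9737)/1.7825 = 0.84506; ln C = (Σln y − k·Σln x)/n = 1.42881.

k = 0.85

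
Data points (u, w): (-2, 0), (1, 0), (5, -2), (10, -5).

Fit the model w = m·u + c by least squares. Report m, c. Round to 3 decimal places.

m = -0.438, c = -0.216

With design matrix X, XᵀX = [[130, 14]; [14, 4]] and Xᵀw = [-60, -7]ᵀ.
Determinant 130·4 − 14² = 324.
m = ((-60)·4 − 14·(-7))/324 = -71/162; c = (130·(-7) − 14·(-60))/324 = -35/162.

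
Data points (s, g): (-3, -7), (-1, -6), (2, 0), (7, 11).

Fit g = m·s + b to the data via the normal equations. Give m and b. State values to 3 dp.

The normal system XᵀX·[m, b]ᵀ = Xᵀg is [[63, 5]; [5, 4]]·[m, b]ᵀ = [104, -2]ᵀ.
Eliminating b: 4·(row 1) − 5·(row 2) gives 227·m = 4·104 − 5·(-2) = 426, so m = 426/227.
Then b = ((-2) − 5·(426/227))/4 = -646/227.

m = 1.877, b = -2.846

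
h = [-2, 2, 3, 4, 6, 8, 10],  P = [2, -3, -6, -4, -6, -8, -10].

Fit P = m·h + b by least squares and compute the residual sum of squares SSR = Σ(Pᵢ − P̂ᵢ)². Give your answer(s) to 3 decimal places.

SSR = 7.243

With design matrix M, MᵀM = [[233, 31]; [31, 7]] and MᵀP = [-244, -35]ᵀ.
det = 233·7 − 31² = 670.
m = ((-244)·7 − 31·(-35))/670 = -623/670; b = (233·(-35) − 31·(-244))/670 = -591/670.
Residuals: 137/134, -173/670, -156/67, 403/670, 309/670, 43/134, 121/670; SSR = 4853/670.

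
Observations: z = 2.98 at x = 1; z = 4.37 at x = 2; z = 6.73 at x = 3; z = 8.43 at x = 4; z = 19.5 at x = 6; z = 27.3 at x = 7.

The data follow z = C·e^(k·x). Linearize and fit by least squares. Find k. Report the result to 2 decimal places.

k = 0.37

With ln zᵢ as the transformed response and xᵢ as the regressor:
Over the data: Σx = 23.0000, Σ(x)² = 115.0000, Σln z = 12.8824, Σx·ln z = 59.2591.
Normal system: [[115.0000, 23.0000]; [23.0000, 6]]·[k, ln C]ᵀ = [59.2591, 12.8824]ᵀ.
Δ = 115.0000·6 − (23.0000)² = 161.0000; k = (59.2591·6 − 23.0000·12.8824)/161.0000 = 0.36807, ln C = (115.0000·12.8824 − 23.0000·59.2591)/161.0000 = 0.73611.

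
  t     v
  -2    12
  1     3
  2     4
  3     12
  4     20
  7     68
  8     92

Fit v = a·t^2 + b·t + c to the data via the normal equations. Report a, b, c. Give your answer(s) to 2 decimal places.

a = 1.63, b = -1.86, c = 2.10

AᵀA·[a, b, c]ᵀ = Aᵀv reads: 6867·a + 947·b + 147·c = 9715;  947·a + 147·b + 23·c = 1315;  147·a + 23·b + 7·c = 211.
Solving the 3×3 system (Gaussian elimination) gives a = 38917/23933, b = -6356/3419, c = 50340/23933.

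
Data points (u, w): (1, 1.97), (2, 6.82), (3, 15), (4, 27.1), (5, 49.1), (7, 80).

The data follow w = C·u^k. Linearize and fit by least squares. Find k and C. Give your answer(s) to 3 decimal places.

k = 1.946, C = 1.876

Linearized form: ln w = k·ln u + ln C. From the 6 transformed points,
XᵀX = [[9.9861, 6.7334]; [6.7334, 6]], rhs = [23.6739, 16.8814]ᵀ  (here Σln u = 6.7334, Σ(ln u)² = 9.9861, Σln w = 16.8814, Σln u·ln w = 23.6739).
Solving (det = 14.5777): k = 1.94643, ln C = 0.62921, so C = exp(0.62921) = 1.87613.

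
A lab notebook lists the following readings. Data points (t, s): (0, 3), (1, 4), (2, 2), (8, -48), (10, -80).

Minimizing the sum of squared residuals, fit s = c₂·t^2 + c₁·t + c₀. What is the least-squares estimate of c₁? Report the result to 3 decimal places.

c₁ = 1.371

Setting ∂/∂c₂ … = 0 gives: 14113·c₂ + 1521·c₁ + 169·c₀ = -11060;  1521·c₂ + 169·c₁ + 21·c₀ = -1176;  169·c₂ + 21·c₁ + 5·c₀ = -119.
Inverting the 3×3 Gram matrix, [c₂, c₁, c₀]ᵀ = [-25151/25924, 35553/25924, 41895/12962]ᵀ.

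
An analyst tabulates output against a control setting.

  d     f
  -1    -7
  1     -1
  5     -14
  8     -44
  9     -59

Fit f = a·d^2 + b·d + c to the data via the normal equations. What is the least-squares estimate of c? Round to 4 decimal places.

Compute the Gram sums: Σd^2·d^2 = 11284, Σd^2·d = 1366, Σd^2 = 172, Σd·d = 172, Σd = 22, Σ1 = 5.
Right-hand side: Σd^2·f = -7953, Σd·f = -947, Σf = -125.
Normal equations: [[11284, 1366, 172]; [1366, 172, 22]; [172, 22, 5]]·[a, b, c]ᵀ = [-7953, -947, -125]ᵀ.
Row-reducing yields a = -82133/81222, b = 236573/81222, c = -41016/13537.

c = -3.0299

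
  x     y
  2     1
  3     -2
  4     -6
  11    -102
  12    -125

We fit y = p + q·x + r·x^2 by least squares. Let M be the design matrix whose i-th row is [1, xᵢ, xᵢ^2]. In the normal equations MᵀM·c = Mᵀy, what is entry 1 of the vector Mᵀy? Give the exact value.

-234

Entry 1 ↔ basis 1, so (Mᵀy)_{1} = Σᵢ yᵢ = (1)·(1) + (1)·(-2) + (1)·(-6) + (1)·(-102) + (1)·(-125) = -234.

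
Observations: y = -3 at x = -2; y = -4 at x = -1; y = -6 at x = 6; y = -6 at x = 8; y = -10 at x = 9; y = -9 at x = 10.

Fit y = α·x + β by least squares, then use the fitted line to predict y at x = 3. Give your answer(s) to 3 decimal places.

The normal equations are: 286·α + 30·β = -254;  30·α + 6·β = -38.
det = 286·6 − 30² = 816.
α = ((-254)·6 − 30·(-38))/816 = -8/17; β = (286·(-38) − 30·(-254))/816 = -203/51.
At x = 3: ŷ = (-8/17)·(3) + (-203/51)·(1) = -275/51.

ŷ = -5.392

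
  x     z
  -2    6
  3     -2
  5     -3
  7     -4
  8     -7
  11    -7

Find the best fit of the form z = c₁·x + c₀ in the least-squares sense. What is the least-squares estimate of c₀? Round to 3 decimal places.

c₀ = 2.605

Entries of MᵀM: Σx·x = 272, Σx = 32, Σ1 = 6.
And Σx·z = -194, Σz = -17.
det = 272·6 − 32² = 608.
c₁ = ((-194)·6 − 32·(-17))/608 = -155/152; c₀ = (272·(-17) − 32·(-194))/608 = 99/38.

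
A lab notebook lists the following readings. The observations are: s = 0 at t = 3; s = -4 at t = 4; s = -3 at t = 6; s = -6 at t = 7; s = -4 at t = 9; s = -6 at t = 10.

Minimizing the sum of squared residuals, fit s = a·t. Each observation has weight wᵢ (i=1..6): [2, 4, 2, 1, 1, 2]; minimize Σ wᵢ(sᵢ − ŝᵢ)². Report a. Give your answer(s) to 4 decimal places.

a = -0.6157

With design matrix X, XᵀWX = [[484]] and XᵀWs = [-298]ᵀ.
a = (-298)/484 = -0.615702.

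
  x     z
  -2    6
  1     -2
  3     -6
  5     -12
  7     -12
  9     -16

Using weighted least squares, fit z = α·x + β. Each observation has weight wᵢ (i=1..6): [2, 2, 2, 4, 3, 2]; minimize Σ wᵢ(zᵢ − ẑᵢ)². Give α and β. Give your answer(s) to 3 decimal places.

Sums needed: Σwᵢ·x·x = 437, Σwᵢ·x = 63, Σwᵢ·1 = 15.
Right-hand side: Σwᵢ·x·z = -844, Σwᵢ·z = -120.
So MᵀWM·[α, β]ᵀ = MᵀWz: [[437, 63]; [63, 15]]·[α, β]ᵀ = [-844, -120]ᵀ.
Eliminating β: 15·(row 1) − 63·(row 2) gives 2586·α = 15·(-844) − 63·(-120) = -5100, so α = -850/431.
Then β = ((-120) − 63·(-850/431))/15 = 122/431.

α = -1.972, β = 0.283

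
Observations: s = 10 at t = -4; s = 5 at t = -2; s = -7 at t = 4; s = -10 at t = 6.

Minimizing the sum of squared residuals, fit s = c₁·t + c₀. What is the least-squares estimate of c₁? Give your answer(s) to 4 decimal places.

With design matrix M, MᵀM = [[72, 4]; [4, 4]] and Mᵀs = [-138, -2]ᵀ.
Eliminating c₀: 4·(row 1) − 4·(row 2) gives 272·c₁ = 4·(-138) − 4·(-2) = -544, so c₁ = -2.
Then c₀ = ((-2) − 4·(-2))/4 = 3/2.

c₁ = -2.0000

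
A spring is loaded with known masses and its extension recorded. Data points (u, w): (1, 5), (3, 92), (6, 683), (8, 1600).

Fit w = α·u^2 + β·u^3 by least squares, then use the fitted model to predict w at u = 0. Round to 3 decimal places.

ŵ = 0.000

Setting ∂/∂α … = 0 gives: 5474·α + 40788·β = 127821;  40788·α + 309530·β = 969217.
det = 5474·309530 − 40788² = 30706276.
α = (127821·309530 − 40788·969217)/30706276 = 16005567/15353138; β = (5474·969217 − 40788·127821)/30706276 = 45965455/15353138.
At u = 0: ŵ = (16005567/15353138)·(0) + (45965455/15353138)·(0) = 0.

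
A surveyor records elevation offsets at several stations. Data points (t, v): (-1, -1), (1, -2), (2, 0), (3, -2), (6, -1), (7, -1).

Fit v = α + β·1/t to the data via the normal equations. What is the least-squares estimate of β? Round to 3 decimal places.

Sums needed: Σ1 = 6, Σ1/t = 8/7, Σ1/t·1/t = 2125/882.
And Σv = -7, Σ1/t·v = -83/42.
AᵀA·[α, β]ᵀ = Aᵀv becomes [[6, 8/7]; [8/7, 2125/882]]·[α, β]ᵀ = [-7, -83/42]ᵀ.
Eliminating β: (2125/882)·(row 1) − (8/7)·(row 2) gives (1933/147)·α = (2125/882)·(-7) − (8/7)·(-83/42) = -12883/882, so α = -12883/11598.
Then β = ((-83/42) − (8/7)·(-12883/11598))/(2125/882) = -567/1933.

β = -0.293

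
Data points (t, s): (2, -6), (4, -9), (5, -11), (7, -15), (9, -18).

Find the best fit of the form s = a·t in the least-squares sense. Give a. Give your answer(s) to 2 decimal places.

With design matrix A, AᵀA = [[175]] and Aᵀs = [-370]ᵀ.
Hence a = -370 / 175 ≈ -2.11429.

a = -2.11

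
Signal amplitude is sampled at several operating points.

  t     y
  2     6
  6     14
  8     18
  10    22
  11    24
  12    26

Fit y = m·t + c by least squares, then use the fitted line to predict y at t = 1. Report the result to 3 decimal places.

ŷ = 4.000

Setting ∂/∂m … = 0 gives: 469·m + 49·c = 1036;  49·m + 6·c = 110.
det = 469·6 − 49² = 413.
m = (1036·6 − 49·110)/413 = 2; c = (469·110 − 49·1036)/413 = 2.
At t = 1: ŷ = (2)·(1) + (2)·(1) = 4.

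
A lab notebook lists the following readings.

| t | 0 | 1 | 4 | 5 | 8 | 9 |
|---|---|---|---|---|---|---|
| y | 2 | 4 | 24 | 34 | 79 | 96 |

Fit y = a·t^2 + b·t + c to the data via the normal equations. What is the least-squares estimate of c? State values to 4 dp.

c = 1.7584

Entries of AᵀA: Σt^2·t^2 = 11539, Σt^2·t = 1431, Σt^2 = 187, Σt·t = 187, Σt = 27, Σ1 = 6.
For Aᵀy: Σt^2·y = 14070, Σt·y = 1766, Σy = 239.
AᵀA·[a, b, c]ᵀ = Aᵀy becomes [[11539, 1431, 187]; [1431, 187, 27]; [187, 27, 6]]·[a, b, c]ᵀ = [14070, 1766, 239]ᵀ.
Row-reducing yields a = 305/304, b = 60229/39824, c = 17507/9956.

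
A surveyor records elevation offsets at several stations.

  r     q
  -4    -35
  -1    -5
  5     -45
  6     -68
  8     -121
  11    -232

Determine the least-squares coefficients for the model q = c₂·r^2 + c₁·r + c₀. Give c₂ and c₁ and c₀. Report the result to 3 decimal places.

c₂ = -1.980, c₁ = 0.798, c₀ = -0.846

Setting ∂/∂c₂ … = 0 gives: 20915·c₂ + 2119·c₁ + 263·c₀ = -39954;  2119·c₂ + 263·c₁ + 25·c₀ = -4008;  263·c₂ + 25·c₁ + 6·c₀ = -506.
(Σr^2·r^2 = 20915, Σr^2·r = 2119, Σr^2 = 263, Σr·r = 263, Σr = 25, Σ1 = 6, Σr^2·q = -39954, Σr·q = -4008, Σq = -506.)
Row-reducing yields c₂ = -879481/444072, c₁ = 354251/444072, c₀ = -62589/74012.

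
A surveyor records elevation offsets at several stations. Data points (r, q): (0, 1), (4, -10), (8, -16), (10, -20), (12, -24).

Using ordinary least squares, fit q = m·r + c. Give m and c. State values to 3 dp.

Normal-equation sums: Σr·r = 324, Σr = 34, Σ1 = 5.
Right-hand side: Σr·q = -656, Σq = -69.
MᵀM·[m, c]ᵀ = Mᵀq becomes [[324, 34]; [34, 5]]·[m, c]ᵀ = [-656, -69]ᵀ.
Δ = 324·5 − 34² = 464.
m = ((-656)·5 − 34·(-69))/464 = -467/232; c = (324·(-69) − 34·(-656))/464 = -13/116.

m = -2.013, c = -0.112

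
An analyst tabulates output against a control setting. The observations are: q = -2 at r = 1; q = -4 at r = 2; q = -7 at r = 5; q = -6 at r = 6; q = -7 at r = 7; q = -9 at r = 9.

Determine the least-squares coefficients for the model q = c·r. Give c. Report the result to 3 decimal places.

Setting ∂/∂c … = 0 gives: 196·c = -211.
(Σr·r = 196, Σr·q = -211.)
c = (-211)/196 = -1.07653.

c = -1.077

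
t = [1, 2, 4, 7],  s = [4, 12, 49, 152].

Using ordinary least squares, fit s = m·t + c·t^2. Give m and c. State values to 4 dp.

With design matrix A, AᵀA = [[70, 416]; [416, 2674]] and Aᵀs = [1288, 8284]ᵀ.
Eliminating c: 2674·(row 1) − 416·(row 2) gives 14124·m = 2674·1288 − 416·8284 = -2032, so m = -508/3531.
Then c = (8284 − 416·(-508/3531))/2674 = 11018/3531.

m = -0.1439, c = 3.1204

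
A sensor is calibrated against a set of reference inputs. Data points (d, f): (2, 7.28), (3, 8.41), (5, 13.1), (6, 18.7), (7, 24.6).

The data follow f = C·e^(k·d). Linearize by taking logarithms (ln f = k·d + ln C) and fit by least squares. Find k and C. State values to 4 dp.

Linearized form: ln f = k·d + ln C. From the 5 transformed points,
AᵀA = [[123.0000, 23.0000]; [23.0000, 5]], rhs = [63.2120, 12.8184]ᵀ  (here Σd = 23.0000, Σ(d)² = 123.0000, Σln f = 12.8184, Σd·ln f = 63.2120).
Solving (det = 86.0000): k = 0.24693, ln C = 1.42782, so C = exp(1.42782) = 4.16960.

k = 0.2469, C = 4.1696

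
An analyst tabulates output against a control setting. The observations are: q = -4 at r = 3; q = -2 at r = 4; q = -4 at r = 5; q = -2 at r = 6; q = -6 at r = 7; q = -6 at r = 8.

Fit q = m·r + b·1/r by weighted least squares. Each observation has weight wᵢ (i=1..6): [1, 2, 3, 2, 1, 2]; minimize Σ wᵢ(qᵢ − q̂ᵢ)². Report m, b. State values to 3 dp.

m = -0.634, b = -1.691

Normal-equation sums: Σwᵢ·r·r = 365, Σwᵢ·r·1/r = 11, Σwᵢ·1/r·1/r = 54487/117600.
And Σwᵢ·r·q = -250, Σwᵢ·1/r·q = -543/70.
XᵀWX·[m, b]ᵀ = XᵀWq becomes [[365, 11]; [11, 54487/117600]]·[m, b]ᵀ = [-250, -543/70]ᵀ.
Eliminating b: (54487/117600)·(row 1) − 11·(row 2) gives (1131631/23520)·m = (54487/117600)·(-250) − 11·(-543/70) = -358711/11760, so m = -717422/1131631.
Then b = ((-543/70) − 11·(-717422/1131631))/(54487/117600) = -1913520/1131631.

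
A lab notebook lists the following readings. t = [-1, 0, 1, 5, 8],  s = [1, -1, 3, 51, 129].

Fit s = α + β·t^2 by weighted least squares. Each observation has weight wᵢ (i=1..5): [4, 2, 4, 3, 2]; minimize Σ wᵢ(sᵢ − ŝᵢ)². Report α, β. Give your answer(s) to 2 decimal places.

Compute the Gram sums: Σwᵢ·1 = 15, Σwᵢ·t^2 = 211, Σwᵢ·t^2·t^2 = 10075.
And Σwᵢ·s = 425, Σwᵢ·t^2·s = 20353.
So MᵀWM·[α, β]ᵀ = MᵀWs: [[15, 211]; [211, 10075]]·[α, β]ᵀ = [425, 20353]ᵀ.
det = 15·10075 − 211² = 106604.
α = (425·10075 − 211·20353)/106604 = -3152/26651; β = (15·20353 − 211·425)/106604 = 53905/26651.

α = -0.12, β = 2.02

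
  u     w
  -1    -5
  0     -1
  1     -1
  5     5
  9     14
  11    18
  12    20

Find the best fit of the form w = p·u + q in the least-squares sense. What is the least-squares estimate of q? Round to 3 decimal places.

q = -2.650

The normal equations are: 373·p + 37·q = 593;  37·p + 7·q = 50.
(Σu·u = 373, Σu = 37, Σ1 = 7, Σu·w = 593, Σw = 50.)
Δ = 373·7 − 37² = 1242.
p = (593·7 − 37·50)/1242 = 767/414; q = (373·50 − 37·593)/1242 = -1097/414.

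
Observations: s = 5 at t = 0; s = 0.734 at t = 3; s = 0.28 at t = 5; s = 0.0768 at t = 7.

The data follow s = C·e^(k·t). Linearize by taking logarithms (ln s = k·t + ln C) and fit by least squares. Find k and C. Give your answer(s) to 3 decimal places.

k = -0.588, C = 4.812

Let Y = ln s. Fitting Y = k·t + ln C by least squares:
Σt = 15.0000, Σ(t)² = 83.0000, Σln s = -2.5393, Σt·ln s = -25.2584.
Normal system: [[83.0000, 15.0000]; [15.0000, 4]]·[k, ln C]ᵀ = [-25.2584, -2.5393]ᵀ.
Δ = 83.0000·4 − (15.0000)² = 107.0000; k = (-25.2584·4 − 15.0000·-2.5393)/107.0000 = -0.58826, ln C = (83.0000·-2.5393 − 15.0000·-25.2584)/107.0000 = 1.57114, so C = exp(1.57114) = 4.81215.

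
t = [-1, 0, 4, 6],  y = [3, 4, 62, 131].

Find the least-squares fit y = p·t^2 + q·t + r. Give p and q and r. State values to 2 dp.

XᵀX·[p, q, r]ᵀ = Xᵀy reads: 1553·p + 279·q + 53·r = 5711;  279·p + 53·q + 9·r = 1031;  53·p + 9·q + 4·r = 200.
(Σt^2·t^2 = 1553, Σt^2·t = 279, Σt^2 = 53, Σt·t = 53, Σt = 9, Σ1 = 4, Σt^2·y = 5711, Σt·y = 1031, Σy = 200.)
Row-reducing yields p = 7433/2342, q = 5291/2342, r = 3354/1171.

p = 3.17, q = 2.26, r = 2.86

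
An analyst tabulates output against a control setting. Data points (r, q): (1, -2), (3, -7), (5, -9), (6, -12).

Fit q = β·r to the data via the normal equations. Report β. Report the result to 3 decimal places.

From the data, Σr·r = 71.
For Xᵀq: Σr·q = -140.
So XᵀX·[β]ᵀ = Xᵀq: [[71]]·[β]ᵀ = [-140]ᵀ.
β = (-140)/71 = -1.97183.

β = -1.972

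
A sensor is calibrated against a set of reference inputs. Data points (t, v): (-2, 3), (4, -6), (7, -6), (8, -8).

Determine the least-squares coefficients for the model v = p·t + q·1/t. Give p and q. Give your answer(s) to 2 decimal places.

The normal system MᵀM·[p, q]ᵀ = Mᵀv is [[133, 4]; [4, 1093/3136]]·[p, q]ᵀ = [-136, -34/7]ᵀ.
Eliminating q: (1093/3136)·(row 1) − 4·(row 2) gives (13599/448)·p = (1093/3136)·(-136) − 4·(-34/7) = -10965/392, so p = -29240/31731.
Then q = ((-34/7) − 4·(-29240/31731))/(1093/3136) = -15232/4533.

p = -0.92, q = -3.36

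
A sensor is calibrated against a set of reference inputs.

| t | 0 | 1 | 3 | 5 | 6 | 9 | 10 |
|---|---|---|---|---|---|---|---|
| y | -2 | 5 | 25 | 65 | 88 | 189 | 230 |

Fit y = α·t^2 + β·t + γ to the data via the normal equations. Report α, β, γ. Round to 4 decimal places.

The normal system XᵀX·[α, β, γ]ᵀ = Xᵀy is [[18564, 2098, 252]; [2098, 252, 34]; [252, 34, 7]]·[α, β, γ]ᵀ = [43332, 4934, 600]ᵀ.
Inverting the 3×3 Gram matrix, [α, β, γ]ᵀ = [11269/5579, 44340/15143, -129756/106001]ᵀ.

α = 2.0199, β = 2.9281, γ = -1.2241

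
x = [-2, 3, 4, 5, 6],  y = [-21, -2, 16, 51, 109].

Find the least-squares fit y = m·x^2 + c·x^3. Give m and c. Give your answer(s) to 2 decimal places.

m = -3.18, c = 1.04

Compute the Gram sums: Σx^2·x^2 = 2274, Σx^2·x^3 = 12136, Σx^3·x^3 = 67170.
Right-hand side: Σx^2·y = 5353, Σx^3·y = 31057.
MᵀM·[m, c]ᵀ = Mᵀy becomes [[2274, 12136]; [12136, 67170]]·[m, c]ᵀ = [5353, 31057]ᵀ.
det = 2274·67170 − 12136² = 5462084.
m = (5353·67170 − 12136·31057)/5462084 = -8673371/2731042; c = (2274·31057 − 12136·5353)/5462084 = 2829805/2731042.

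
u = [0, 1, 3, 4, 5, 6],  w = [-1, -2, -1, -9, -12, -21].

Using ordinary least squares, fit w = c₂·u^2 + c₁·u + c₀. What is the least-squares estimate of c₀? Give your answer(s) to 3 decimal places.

Setting ∂/∂c₂ … = 0 gives: 2259·c₂ + 433·c₁ + 87·c₀ = -1211;  433·c₂ + 87·c₁ + 19·c₀ = -227;  87·c₂ + 19·c₁ + 6·c₀ = -46.
(Σu^2·u^2 = 2259, Σu^2·u = 433, Σu^2 = 87, Σu·u = 87, Σu = 19, Σ1 = 6, Σu^2·w = -1211, Σu·w = -227, Σw = -46.)
Row-reducing yields c₂ = -383/420, c₁ = 65/28, c₀ = -377/210.

c₀ = -1.795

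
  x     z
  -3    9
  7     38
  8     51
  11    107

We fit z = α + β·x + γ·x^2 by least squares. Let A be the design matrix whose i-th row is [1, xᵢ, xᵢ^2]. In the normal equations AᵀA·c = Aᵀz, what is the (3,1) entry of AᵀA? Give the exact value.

243

Row 3 ↔ basis x^2, column 1 ↔ basis 1, so (AᵀA)_{3,1} = Σᵢ x^2 = (9)·(1) + (49)·(1) + (64)·(1) + (121)·(1) = 243.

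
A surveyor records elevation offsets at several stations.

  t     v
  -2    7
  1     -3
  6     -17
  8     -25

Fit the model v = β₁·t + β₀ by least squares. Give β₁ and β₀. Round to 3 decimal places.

Setting ∂/∂β₁ … = 0 gives: 105·β₁ + 13·β₀ = -319;  13·β₁ + 4·β₀ = -38.
(Σt·t = 105, Σt = 13, Σ1 = 4, Σt·v = -319, Σv = -38.)
Δ = 105·4 − 13² = 251.
β₁ = ((-319)·4 − 13·(-38))/251 = -782/251; β₀ = (105·(-38) − 13·(-319))/251 = 157/251.

β₁ = -3.116, β₀ = 0.625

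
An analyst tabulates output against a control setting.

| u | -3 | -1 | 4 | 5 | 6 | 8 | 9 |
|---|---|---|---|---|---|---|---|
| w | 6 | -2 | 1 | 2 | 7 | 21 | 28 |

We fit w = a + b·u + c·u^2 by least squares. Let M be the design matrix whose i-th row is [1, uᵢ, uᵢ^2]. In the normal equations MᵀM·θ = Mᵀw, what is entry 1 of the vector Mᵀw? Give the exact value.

63

Entry 1 ↔ basis 1, so (Mᵀw)_{1} = Σᵢ wᵢ = (1)·(6) + (1)·(-2) + (1)·(1) + (1)·(2) + (1)·(7) + (1)·(21) + (1)·(28) = 63.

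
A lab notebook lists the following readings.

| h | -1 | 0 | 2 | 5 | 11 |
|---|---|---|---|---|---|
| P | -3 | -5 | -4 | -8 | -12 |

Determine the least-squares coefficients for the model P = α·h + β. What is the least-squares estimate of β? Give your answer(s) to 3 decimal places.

β = -3.912

Normal-equation sums: Σh·h = 151, Σh = 17, Σ1 = 5.
For AᵀP: Σh·P = -177, ΣP = -32.
Normal equations: [[151, 17]; [17, 5]]·[α, β]ᵀ = [-177, -32]ᵀ.
Determinant 151·5 − 17² = 466.
α = ((-177)·5 − 17·(-32))/466 = -341/466; β = (151·(-32) − 17·(-177))/466 = -1823/466.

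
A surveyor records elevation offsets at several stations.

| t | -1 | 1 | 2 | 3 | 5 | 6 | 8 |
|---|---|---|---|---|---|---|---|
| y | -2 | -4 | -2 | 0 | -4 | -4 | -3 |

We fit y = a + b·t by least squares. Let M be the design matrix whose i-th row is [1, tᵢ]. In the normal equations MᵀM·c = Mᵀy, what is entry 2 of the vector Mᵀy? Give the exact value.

Entry 2 ↔ basis t, so (Mᵀy)_{2} = Σᵢ (t)·yᵢ = (-1)·(-2) + (1)·(-4) + (2)·(-2) + (3)·(0) + (5)·(-4) + (6)·(-4) + (8)·(-3) = -74.

-74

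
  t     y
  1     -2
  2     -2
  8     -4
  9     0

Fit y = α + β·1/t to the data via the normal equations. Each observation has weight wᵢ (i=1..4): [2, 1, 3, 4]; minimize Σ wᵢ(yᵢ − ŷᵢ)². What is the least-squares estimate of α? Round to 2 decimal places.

The normal equations are: 10·α + (239/72)·β = -18;  (239/72)·α + (12163/5184)·β = -13/2.
(Σwᵢ·1 = 10, Σwᵢ·1/t = 239/72, Σwᵢ·1/t·1/t = 12163/5184, Σwᵢ·y = -18, Σwᵢ·1/t·y = -13/2.)
Δ = 10·(12163/5184) − (239/72)² = 21503/1728.
α = ((-18)·(12163/5184) − (239/72)·(-13/2))/(21503/1728) = -35694/21503; β = (10·(-13/2) − (239/72)·(-18))/(21503/1728) = -9072/21503.

α = -1.66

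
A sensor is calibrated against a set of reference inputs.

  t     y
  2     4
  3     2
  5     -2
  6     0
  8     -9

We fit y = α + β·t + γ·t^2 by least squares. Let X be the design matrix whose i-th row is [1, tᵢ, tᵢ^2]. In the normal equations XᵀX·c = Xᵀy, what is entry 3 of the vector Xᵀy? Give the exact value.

Entry 3 ↔ basis t^2, so (Xᵀy)_{3} = Σᵢ (t^2)·yᵢ = (4)·(4) + (9)·(2) + (25)·(-2) + (36)·(0) + (64)·(-9) = -592.

-592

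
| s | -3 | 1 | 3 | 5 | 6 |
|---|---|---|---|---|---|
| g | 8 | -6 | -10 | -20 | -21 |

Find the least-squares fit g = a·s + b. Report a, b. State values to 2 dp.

a = -3.29, b = -1.91

With design matrix M, MᵀM = [[80, 12]; [12, 5]] and Mᵀg = [-286, -49]ᵀ.
Δ = 80·5 − 12² = 256.
a = ((-286)·5 − 12·(-49))/256 = -421/128; b = (80·(-49) − 12·(-286))/256 = -61/32.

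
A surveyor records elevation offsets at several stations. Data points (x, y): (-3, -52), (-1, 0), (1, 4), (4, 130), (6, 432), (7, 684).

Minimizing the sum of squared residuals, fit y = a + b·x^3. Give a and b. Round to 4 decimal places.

Sums needed: Σ1 = 6, Σx^3 = 596, Σx^3·x^3 = 169132.
Moment sums: Σy = 1198, Σx^3·y = 337652.
MᵀM·[a, b]ᵀ = Mᵀy becomes [[6, 596]; [596, 169132]]·[a, b]ᵀ = [1198, 337652]ᵀ.
Eliminating b: 169132·(row 1) − 596·(row 2) gives 659576·a = 169132·1198 − 596·337652 = 1379544, so a = 172443/82447.
Then b = (337652 − 596·(172443/82447))/169132 = 163988/82447.

a = 2.0916, b = 1.9890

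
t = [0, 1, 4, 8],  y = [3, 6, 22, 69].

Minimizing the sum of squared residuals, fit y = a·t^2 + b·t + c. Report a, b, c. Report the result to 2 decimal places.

a = 0.87, b = 1.24, c = 3.35

The normal system AᵀA·[a, b, c]ᵀ = Aᵀy is [[4353, 577, 81]; [577, 81, 13]; [81, 13, 4]]·[a, b, c]ᵀ = [4774, 646, 100]ᵀ.
Solving the 3×3 system (Gaussian elimination) gives a = 581/668, b = 4147/3340, c = 2799/835.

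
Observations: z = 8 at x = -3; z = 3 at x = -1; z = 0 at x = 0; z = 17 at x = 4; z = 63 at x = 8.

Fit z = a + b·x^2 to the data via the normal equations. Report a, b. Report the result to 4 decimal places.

a = 0.6670, b = 0.9741

Forming AᵀA = [[5, 90]; [90, 4434]] and Aᵀz = [91, 4379]ᵀ gives AᵀA·[a, b]ᵀ = Aᵀz.
Determinant 5·4434 − 90² = 14070.
a = (91·4434 − 90·4379)/14070 = 1564/2345; b = (5·4379 − 90·91)/14070 = 2741/2814.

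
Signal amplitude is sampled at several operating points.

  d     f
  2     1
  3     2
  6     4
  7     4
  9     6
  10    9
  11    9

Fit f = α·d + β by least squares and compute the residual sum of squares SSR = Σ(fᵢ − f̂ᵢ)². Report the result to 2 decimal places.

Forming XᵀX = [[400, 48]; [48, 7]] and Xᵀf = [303, 35]ᵀ gives XᵀX·[α, β]ᵀ = Xᵀf.
Δ = 400·7 − 48² = 496.
α = (303·7 − 48·35)/496 = 441/496; β = (400·35 − 48·303)/496 = -34/31.
Residuals: 79/248, 213/496, -59/248, -559/496, -449/496, 299/248, 157/496; SSR = 1977/496.

SSR = 3.99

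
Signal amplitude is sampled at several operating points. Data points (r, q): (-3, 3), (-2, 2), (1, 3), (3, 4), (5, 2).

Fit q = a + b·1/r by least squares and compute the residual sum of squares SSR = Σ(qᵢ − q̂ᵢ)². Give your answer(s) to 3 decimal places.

SSR = 2.377

Forming XᵀX = [[5, 7/10]; [7/10, 1361/900]] and Xᵀq = [14, 41/15]ᵀ gives XᵀX·[a, b]ᵀ = Xᵀq.
Δ = 5·(1361/900) − (7/10)² = 1591/225.
a = (14·(1361/900) − (7/10)·(41/15))/(1591/225) = 4333/1591; b = (5·(41/15) − (7/10)·14)/(1591/225) = 870/1591.
Residuals: 730/1591, -716/1591, -10/37, 1741/1591, -1325/1591; SSR = 3782/1591.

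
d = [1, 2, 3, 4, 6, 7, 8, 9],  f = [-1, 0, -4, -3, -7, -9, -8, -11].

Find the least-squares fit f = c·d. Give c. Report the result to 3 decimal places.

c = -1.127

XᵀX·[c]ᵀ = Xᵀf reads: 260·c = -293.
(Σd·d = 260, Σd·f = -293.)
Hence c = -293 / 260 ≈ -1.12692.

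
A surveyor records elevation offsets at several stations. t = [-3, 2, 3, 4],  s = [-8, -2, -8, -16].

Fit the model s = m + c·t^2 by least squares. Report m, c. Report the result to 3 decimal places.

m = 2.562, c = -1.164

Normal-equation sums: Σ1 = 4, Σt^2 = 38, Σt^2·t^2 = 434.
Moment sums: Σs = -34, Σt^2·s = -408.
Δ = 4·434 − 38² = 292.
m = ((-34)·434 − 38·(-408))/292 = 187/73; c = (4·(-408) − 38·(-34))/292 = -85/73.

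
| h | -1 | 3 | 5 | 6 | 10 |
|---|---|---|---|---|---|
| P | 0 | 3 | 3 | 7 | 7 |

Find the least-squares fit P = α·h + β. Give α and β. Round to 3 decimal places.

α = 0.675, β = 0.896

Forming XᵀX = [[171, 23]; [23, 5]] and XᵀP = [136, 20]ᵀ gives XᵀX·[α, β]ᵀ = XᵀP.
Eliminating β: 5·(row 1) − 23·(row 2) gives 326·α = 5·136 − 23·20 = 220, so α = 110/163.
Then β = (20 − 23·(110/163))/5 = 146/163.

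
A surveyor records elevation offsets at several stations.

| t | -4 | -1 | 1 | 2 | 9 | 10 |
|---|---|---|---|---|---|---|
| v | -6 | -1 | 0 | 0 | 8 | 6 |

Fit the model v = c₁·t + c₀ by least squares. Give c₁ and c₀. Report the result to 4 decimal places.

Entries of MᵀM: Σt·t = 203, Σt = 17, Σ1 = 6.
And Σt·v = 157, Σv = 7.
Eliminating c₀: 6·(row 1) − 17·(row 2) gives 929·c₁ = 6·157 − 17·7 = 823, so c₁ = 823/929.
Then c₀ = (7 − 17·(823/929))/6 = -1248/929.

c₁ = 0.8859, c₀ = -1.3434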